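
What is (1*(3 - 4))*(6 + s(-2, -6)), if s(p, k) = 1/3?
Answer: -19/3 ≈ -6.3333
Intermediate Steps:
s(p, k) = ⅓
(1*(3 - 4))*(6 + s(-2, -6)) = (1*(3 - 4))*(6 + ⅓) = (1*(-1))*(19/3) = -1*19/3 = -19/3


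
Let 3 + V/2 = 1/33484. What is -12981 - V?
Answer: -217227451/16742 ≈ -12975.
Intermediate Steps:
V = -100451/16742 (V = -6 + 2/33484 = -6 + 2*(1/33484) = -6 + 1/16742 = -100451/16742 ≈ -5.9999)
-12981 - V = -12981 - 1*(-100451/16742) = -12981 + 100451/16742 = -217227451/16742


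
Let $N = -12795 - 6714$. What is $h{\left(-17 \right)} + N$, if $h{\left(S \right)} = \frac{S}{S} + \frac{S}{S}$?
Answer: $-19507$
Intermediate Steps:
$h{\left(S \right)} = 2$ ($h{\left(S \right)} = 1 + 1 = 2$)
$N = -19509$
$h{\left(-17 \right)} + N = 2 - 19509 = -19507$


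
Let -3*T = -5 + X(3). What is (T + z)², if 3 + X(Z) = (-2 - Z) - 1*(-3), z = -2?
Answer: 16/9 ≈ 1.7778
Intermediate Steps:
X(Z) = -2 - Z (X(Z) = -3 + ((-2 - Z) - 1*(-3)) = -3 + ((-2 - Z) + 3) = -3 + (1 - Z) = -2 - Z)
T = 10/3 (T = -(-5 + (-2 - 1*3))/3 = -(-5 + (-2 - 3))/3 = -(-5 - 5)/3 = -⅓*(-10) = 10/3 ≈ 3.3333)
(T + z)² = (10/3 - 2)² = (4/3)² = 16/9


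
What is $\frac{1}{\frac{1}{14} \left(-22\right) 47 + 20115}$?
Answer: $\frac{7}{140288} \approx 4.9897 \cdot 10^{-5}$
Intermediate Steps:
$\frac{1}{\frac{1}{14} \left(-22\right) 47 + 20115} = \frac{1}{\left(- \frac{11}{7}\right) 47 + 20115} = \frac{1}{- \frac{517}{7} + 20115} = \frac{1}{\frac{140288}{7}} = \frac{7}{140288}$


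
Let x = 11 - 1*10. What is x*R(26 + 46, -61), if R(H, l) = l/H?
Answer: -61/72 ≈ -0.84722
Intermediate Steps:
x = 1 (x = 11 - 10 = 1)
x*R(26 + 46, -61) = 1*(-61/(26 + 46)) = 1*(-61/72) = -61/72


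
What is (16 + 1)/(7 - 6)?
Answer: 17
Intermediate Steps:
(16 + 1)/(7 - 6) = 17/1 = 1*17 = 17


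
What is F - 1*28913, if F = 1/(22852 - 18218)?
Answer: -133982841/4634 ≈ -28913.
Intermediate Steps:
F = 1/4634 ≈ 0.00021580
F - 1*28913 = 1/4634 - 1*28913 = 1/4634 - 28913 = -133982841/4634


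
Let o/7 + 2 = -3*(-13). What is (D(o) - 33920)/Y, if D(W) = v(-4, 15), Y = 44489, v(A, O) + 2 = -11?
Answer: -33933/44489 ≈ -0.76273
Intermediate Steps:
v(A, O) = -13 (v(A, O) = -2 - 11 = -13)
o = 259 (o = -14 + 7*(-3*(-13)) = -14 + 7*39 = -14 + 273 = 259)
D(W) = -13
(D(o) - 33920)/Y = (-13 - 33920)/44489 = -33933*1/44489 = -33933/44489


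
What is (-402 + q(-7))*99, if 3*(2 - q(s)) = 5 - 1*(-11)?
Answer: -40128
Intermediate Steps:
q(s) = -10/3 (q(s) = 2 - (5 - 1*(-11))/3 = 2 - (5 + 11)/3 = 2 - ⅓*16 = 2 - 16/3 = -10/3)
(-402 + q(-7))*99 = (-402 - 10/3)*99 = -1216/3*99 = -40128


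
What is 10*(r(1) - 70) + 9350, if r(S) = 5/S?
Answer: 8700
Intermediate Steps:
10*(r(1) - 70) + 9350 = 10*(5/1 - 70) + 9350 = 10*(5*1 - 70) + 9350 = 10*(5 - 70) + 9350 = 10*(-65) + 9350 = -650 + 9350 = 8700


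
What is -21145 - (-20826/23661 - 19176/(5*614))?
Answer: -85302205833/4035515 ≈ -21138.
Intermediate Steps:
-21145 - (-20826/23661 - 19176/(5*614)) = -21145 - (-20826*1/23661 - 19176/3070) = -21145 - (-2314/2629 - 19176*1/3070) = -21145 - (-2314/2629 - 9588/1535) = -21145 - 1*(-28758842/4035515) = -21145 + 28758842/4035515 = -85302205833/4035515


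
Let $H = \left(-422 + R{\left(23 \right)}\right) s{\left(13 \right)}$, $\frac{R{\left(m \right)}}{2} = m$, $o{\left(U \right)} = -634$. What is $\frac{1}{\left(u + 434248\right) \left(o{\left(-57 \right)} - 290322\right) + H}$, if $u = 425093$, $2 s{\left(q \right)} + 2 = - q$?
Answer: $- \frac{1}{250030417176} \approx -3.9995 \cdot 10^{-12}$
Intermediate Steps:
$s{\left(q \right)} = -1 - \frac{q}{2}$ ($s{\left(q \right)} = -1 + \frac{\left(-1\right) q}{2} = -1 - \frac{q}{2}$)
$R{\left(m \right)} = 2 m$
$H = 2820$ ($H = \left(-422 + 2 \cdot 23\right) \left(-1 - \frac{13}{2}\right) = \left(-422 + 46\right) \left(-1 - \frac{13}{2}\right) = \left(-376\right) \left(- \frac{15}{2}\right) = 2820$)
$\frac{1}{\left(u + 434248\right) \left(o{\left(-57 \right)} - 290322\right) + H} = \frac{1}{\left(425093 + 434248\right) \left(-634 - 290322\right) + 2820} = \frac{1}{859341 \left(-290956\right) + 2820} = \frac{1}{-250030419996 + 2820} = \frac{1}{-250030417176} = - \frac{1}{250030417176}$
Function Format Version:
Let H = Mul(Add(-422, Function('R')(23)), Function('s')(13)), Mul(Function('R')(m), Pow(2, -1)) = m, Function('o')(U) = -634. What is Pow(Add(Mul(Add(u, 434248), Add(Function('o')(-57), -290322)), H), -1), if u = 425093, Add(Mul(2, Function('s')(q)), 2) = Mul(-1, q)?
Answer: Rational(-1, 250030417176) ≈ -3.9995e-12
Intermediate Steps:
Function('s')(q) = Add(-1, Mul(Rational(-1, 2), q)) (Function('s')(q) = Add(-1, Mul(Rational(1, 2), Mul(-1, q))) = Add(-1, Mul(Rational(-1, 2), q)))
Function('R')(m) = Mul(2, m)
H = 2820 (H = Mul(Add(-422, Mul(2, 23)), Add(-1, Mul(Rational(-1, 2), 13))) = Mul(Add(-422, 46), Add(-1, Rational(-13, 2))) = Mul(-376, Rational(-15, 2)) = 2820)
Pow(Add(Mul(Add(u, 434248), Add(Function('o')(-57), -290322)), H), -1) = Pow(Add(Mul(Add(425093, 434248), Add(-634, -290322)), 2820), -1) = Pow(Add(Mul(859341, -290956), 2820), -1) = Pow(Add(-250030419996, 2820), -1) = Pow(-250030417176, -1) = Rational(-1, 250030417176)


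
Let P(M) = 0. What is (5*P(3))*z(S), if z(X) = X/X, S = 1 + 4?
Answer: 0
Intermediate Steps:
S = 5
z(X) = 1
(5*P(3))*z(S) = (5*0)*1 = 0*1 = 0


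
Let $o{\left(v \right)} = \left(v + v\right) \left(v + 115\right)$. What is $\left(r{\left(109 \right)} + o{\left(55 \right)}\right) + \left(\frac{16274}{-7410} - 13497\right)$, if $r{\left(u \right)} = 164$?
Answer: $\frac{19876598}{3705} \approx 5364.8$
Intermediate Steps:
$o{\left(v \right)} = 2 v \left(115 + v\right)$
$\left(r{\left(109 \right)} + o{\left(55 \right)}\right) + \left(\frac{16274}{-7410} - 13497\right) = \left(164 + 2 \cdot 55 \left(115 + 55\right)\right) + \left(\frac{16274}{-7410} - 13497\right) = \left(164 + 2 \cdot 55 \cdot 170\right) + \left(16274 \left(- \frac{1}{7410}\right) - 13497\right) = \left(164 + 18700\right) - \frac{50014522}{3705} = 18864 - \frac{50014522}{3705} = \frac{19876598}{3705}$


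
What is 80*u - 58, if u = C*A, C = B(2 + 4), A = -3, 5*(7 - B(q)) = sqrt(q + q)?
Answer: -1738 + 96*sqrt(3) ≈ -1571.7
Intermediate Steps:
B(q) = 7 - sqrt(2)*sqrt(q)/5 (B(q) = 7 - sqrt(q + q)/5 = 7 - sqrt(2)*sqrt(q)/5)
C = 7 - 2*sqrt(3)/5 (C = 7 - sqrt(2)*sqrt(2 + 4)/5 = 7 - sqrt(2)*sqrt(6)/5 = 7 - 2*sqrt(3)/5 ≈ 6.3072)
u = -21 + 6*sqrt(3)/5 (u = (7 - 2*sqrt(3)/5)*(-3) = -21 + 6*sqrt(3)/5 ≈ -18.922)
80*u - 58 = 80*(-21 + 6*sqrt(3)/5) - 58 = (-1680 + 96*sqrt(3)) - 58 = -1738 + 96*sqrt(3)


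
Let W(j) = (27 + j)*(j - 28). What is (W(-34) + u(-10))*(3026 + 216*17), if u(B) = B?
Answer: 2839952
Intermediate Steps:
W(j) = (-28 + j)*(27 + j) (W(j) = (27 + j)*(-28 + j) = (-28 + j)*(27 + j))
(W(-34) + u(-10))*(3026 + 216*17) = ((-756 + (-34)² - 1*(-34)) - 10)*(3026 + 216*17) = ((-756 + 1156 + 34) - 10)*(3026 + 3672) = (434 - 10)*6698 = 424*6698 = 2839952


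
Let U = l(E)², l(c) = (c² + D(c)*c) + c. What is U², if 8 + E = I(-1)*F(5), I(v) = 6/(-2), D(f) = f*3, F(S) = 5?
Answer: 19190085661201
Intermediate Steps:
D(f) = 3*f
I(v) = -3 (I(v) = 6*(-½) = -3)
E = -23 (E = -8 - 3*5 = -8 - 15 = -23)
l(c) = c + 4*c² (l(c) = (c² + (3*c)*c) + c = (c² + 3*c²) + c = 4*c² + c = c + 4*c²)
U = 4380649 (U = (-23*(1 + 4*(-23)))² = (-23*(1 - 92))² = (-23*(-91))² = 2093² = 4380649)
U² = 4380649² = 19190085661201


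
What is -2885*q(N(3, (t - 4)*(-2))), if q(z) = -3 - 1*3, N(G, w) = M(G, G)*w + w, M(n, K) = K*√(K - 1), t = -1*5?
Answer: 17310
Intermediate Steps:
t = -5
M(n, K) = K*√(-1 + K)
N(G, w) = w + G*w*√(-1 + G) (N(G, w) = (G*√(-1 + G))*w + w = G*w*√(-1 + G) + w = w + G*w*√(-1 + G))
q(z) = -6 (q(z) = -3 - 3 = -6)
-2885*q(N(3, (t - 4)*(-2))) = -2885*(-6) = 17310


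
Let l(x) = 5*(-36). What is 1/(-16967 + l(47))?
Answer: -1/17147 ≈ -5.8319e-5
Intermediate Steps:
l(x) = -180
1/(-16967 + l(47)) = 1/(-16967 - 180) = 1/(-17147) = -1/17147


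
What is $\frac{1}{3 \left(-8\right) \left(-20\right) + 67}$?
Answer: $\frac{1}{547} \approx 0.0018282$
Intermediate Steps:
$\frac{1}{3 \left(-8\right) \left(-20\right) + 67} = \frac{1}{\left(-24\right) \left(-20\right) + 67} = \frac{1}{480 + 67} = \frac{1}{547}$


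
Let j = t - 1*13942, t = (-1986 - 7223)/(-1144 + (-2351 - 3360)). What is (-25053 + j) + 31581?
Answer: -50813761/6855 ≈ -7412.7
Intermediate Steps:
t = 9209/6855 (t = -9209/(-1144 - 5711) = -9209/(-6855) = -9209*(-1/6855) = 9209/6855 ≈ 1.3434)
j = -95563201/6855 (j = 9209/6855 - 1*13942 = 9209/6855 - 13942 = -95563201/6855 ≈ -13941.)
(-25053 + j) + 31581 = (-25053 - 95563201/6855) + 31581 = -267301516/6855 + 31581 = -50813761/6855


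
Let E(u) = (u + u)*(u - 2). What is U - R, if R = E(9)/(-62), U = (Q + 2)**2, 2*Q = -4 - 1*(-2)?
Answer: 94/31 ≈ 3.0323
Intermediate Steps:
Q = -1 (Q = (-4 - 1*(-2))/2 = (-4 + 2)/2 = (1/2)*(-2) = -1)
U = 1 (U = (-1 + 2)**2 = 1**2 = 1)
E(u) = 2*u*(-2 + u) (E(u) = (2*u)*(-2 + u) = 2*u*(-2 + u))
R = -63/31 (R = (2*9*(-2 + 9))/(-62) = (2*9*7)*(-1/62) = 126*(-1/62) = -63/31 ≈ -2.0323)
U - R = 1 - 1*(-63/31) = 1 + 63/31 = 94/31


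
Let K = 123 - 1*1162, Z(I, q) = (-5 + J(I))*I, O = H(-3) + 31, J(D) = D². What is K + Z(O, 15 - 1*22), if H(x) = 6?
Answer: 49429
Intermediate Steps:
O = 37 (O = 6 + 31 = 37)
Z(I, q) = I*(-5 + I²) (Z(I, q) = (-5 + I²)*I = I*(-5 + I²))
K = -1039 (K = 123 - 1162 = -1039)
K + Z(O, 15 - 1*22) = -1039 + 37*(-5 + 37²) = -1039 + 37*(-5 + 1369) = -1039 + 37*1364 = -1039 + 50468 = 49429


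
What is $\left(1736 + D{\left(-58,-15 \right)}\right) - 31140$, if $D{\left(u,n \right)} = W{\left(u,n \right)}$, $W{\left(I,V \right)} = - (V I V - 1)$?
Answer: $-16353$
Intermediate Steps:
$W{\left(I,V \right)} = 1 - I V^{2}$ ($W{\left(I,V \right)} = - (I V V - 1) = - (I V^{2} - 1) = - (-1 + I V^{2}) = 1 - I V^{2}$)
$D{\left(u,n \right)} = 1 - u n^{2}$
$\left(1736 + D{\left(-58,-15 \right)}\right) - 31140 = \left(1736 - \left(-1 - 58 \left(-15\right)^{2}\right)\right) - 31140 = \left(1736 - \left(-1 - 13050\right)\right) - 31140 = \left(1736 + \left(1 + 13050\right)\right) - 31140 = \left(1736 + 13051\right) - 31140 = 14787 - 31140 = -16353$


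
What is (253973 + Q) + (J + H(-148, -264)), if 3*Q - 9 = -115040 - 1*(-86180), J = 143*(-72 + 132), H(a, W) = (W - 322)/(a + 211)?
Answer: 15934382/63 ≈ 2.5293e+5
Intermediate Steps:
H(a, W) = (-322 + W)/(211 + a)
J = 8580 (J = 143*60 = 8580)
Q = -9617 (Q = 3 + (-115040 - 1*(-86180))/3 = 3 + (-115040 + 86180)/3 = 3 + (⅓)*(-28860) = 3 - 9620 = -9617)
(253973 + Q) + (J + H(-148, -264)) = (253973 - 9617) + (8580 + (-322 - 264)/(211 - 148)) = 244356 + (8580 - 586/63) = 244356 + 539954/63 = 15934382/63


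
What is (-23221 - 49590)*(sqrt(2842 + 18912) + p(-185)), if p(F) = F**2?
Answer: -2491956475 - 72811*sqrt(21754) ≈ -2.5027e+9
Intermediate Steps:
(-23221 - 49590)*(sqrt(2842 + 18912) + p(-185)) = (-23221 - 49590)*(sqrt(2842 + 18912) + (-185)**2) = -72811*(sqrt(21754) + 34225) = -72811*(34225 + sqrt(21754)) = -2491956475 - 72811*sqrt(21754)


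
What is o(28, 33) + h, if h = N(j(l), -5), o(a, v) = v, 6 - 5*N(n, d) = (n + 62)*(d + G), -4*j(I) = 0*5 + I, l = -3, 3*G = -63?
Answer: 721/2 ≈ 360.50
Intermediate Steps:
G = -21 (G = (⅓)*(-63) = -21)
j(I) = -I/4 (j(I) = -(0*5 + I)/4 = -(0 + I)/4 = -I/4)
N(n, d) = 6/5 - (-21 + d)*(62 + n)/5 (N(n, d) = 6/5 - (n + 62)*(d - 21)/5 = 6/5 - (62 + n)*(-21 + d)/5 = 6/5 - (-21 + d)*(62 + n)/5)
h = 655/2 (h = 1308/5 - 62/5*(-5) + 21*(-¼*(-3))/5 - ⅕*(-5)*(-¼*(-3)) = 1308/5 + 62 + (21/5)*(¾) - ⅕*(-5)*¾ = 1308/5 + 62 + 63/20 + ¾ = 655/2 ≈ 327.50)
o(28, 33) + h = 33 + 655/2 = 721/2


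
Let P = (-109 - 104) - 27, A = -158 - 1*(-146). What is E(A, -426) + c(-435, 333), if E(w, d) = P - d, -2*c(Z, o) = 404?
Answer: -16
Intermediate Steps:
c(Z, o) = -202 (c(Z, o) = -½*404 = -202)
A = -12 (A = -158 + 146 = -12)
P = -240 (P = -213 - 27 = -240)
E(w, d) = -240 - d
E(A, -426) + c(-435, 333) = (-240 - 1*(-426)) - 202 = (-240 + 426) - 202 = 186 - 202 = -16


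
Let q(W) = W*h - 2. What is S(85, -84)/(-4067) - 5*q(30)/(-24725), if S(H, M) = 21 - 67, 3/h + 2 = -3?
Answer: 29226/4022263 ≈ 0.0072661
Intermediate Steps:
h = -⅗ (h = 3/(-2 - 3) = 3/(-5) = 3*(-⅕) = -⅗ ≈ -0.60000)
S(H, M) = -46
q(W) = -2 - 3*W/5 (q(W) = W*(-⅗) - 2 = -3*W/5 - 2 = -2 - 3*W/5)
S(85, -84)/(-4067) - 5*q(30)/(-24725) = -46/(-4067) - 5*(-2 - ⅗*30)/(-24725) = -46*(-1/4067) - 5*(-2 - 18)*(-1/24725) = 46/4067 - 5*(-20)*(-1/24725) = 46/4067 + 100*(-1/24725) = 46/4067 - 4/989 = 29226/4022263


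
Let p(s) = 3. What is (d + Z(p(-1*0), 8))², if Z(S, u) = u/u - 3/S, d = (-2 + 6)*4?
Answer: 256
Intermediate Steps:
d = 16 (d = 4*4 = 16)
Z(S, u) = 1 - 3/S
(d + Z(p(-1*0), 8))² = (16 + (-3 + 3)/3)² = (16 + (⅓)*0)² = (16 + 0)² = 16² = 256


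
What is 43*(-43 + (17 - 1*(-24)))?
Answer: -86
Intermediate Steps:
43*(-43 + (17 - 1*(-24))) = 43*(-43 + (17 + 24)) = 43*(-43 + 41) = 43*(-2) = -86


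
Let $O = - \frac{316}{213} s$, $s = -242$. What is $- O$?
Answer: $- \frac{76472}{213} \approx -359.02$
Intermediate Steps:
$O = \frac{76472}{213}$ ($O = - \frac{316}{213} \left(-242\right) = \left(-316\right) \frac{1}{213} \left(-242\right) = \left(- \frac{316}{213}\right) \left(-242\right) = \frac{76472}{213} \approx 359.02$)
$- O = \left(-1\right) \frac{76472}{213} = - \frac{76472}{213}$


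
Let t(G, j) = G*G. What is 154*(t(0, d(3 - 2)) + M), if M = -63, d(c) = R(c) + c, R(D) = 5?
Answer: -9702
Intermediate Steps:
d(c) = 5 + c
t(G, j) = G²
154*(t(0, d(3 - 2)) + M) = 154*(0² - 63) = 154*(0 - 63) = 154*(-63) = -9702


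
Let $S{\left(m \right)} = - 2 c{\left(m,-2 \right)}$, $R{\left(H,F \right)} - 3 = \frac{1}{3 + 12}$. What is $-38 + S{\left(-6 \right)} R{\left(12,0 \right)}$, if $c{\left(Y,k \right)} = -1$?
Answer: $- \frac{478}{15} \approx -31.867$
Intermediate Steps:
$R{\left(H,F \right)} = \frac{46}{15}$ ($R{\left(H,F \right)} = 3 + \frac{1}{3 + 12} = 3 + \frac{1}{15} = \frac{46}{15}$)
$S{\left(m \right)} = 2$ ($S{\left(m \right)} = \left(-2\right) \left(-1\right) = 2$)
$-38 + S{\left(-6 \right)} R{\left(12,0 \right)} = -38 + 2 \cdot \frac{46}{15} = -38 + \frac{92}{15} = - \frac{478}{15}$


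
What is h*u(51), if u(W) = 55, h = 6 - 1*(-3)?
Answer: 495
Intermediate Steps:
h = 9 (h = 6 + 3 = 9)
h*u(51) = 9*55 = 495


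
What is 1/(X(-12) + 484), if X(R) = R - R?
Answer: 1/484 ≈ 0.0020661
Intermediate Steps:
X(R) = 0
1/(X(-12) + 484) = 1/(0 + 484) = 1/484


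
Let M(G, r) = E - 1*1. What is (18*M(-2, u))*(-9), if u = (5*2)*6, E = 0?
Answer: 162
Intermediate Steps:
u = 60 (u = 10*6 = 60)
M(G, r) = -1 (M(G, r) = 0 - 1*1 = 0 - 1 = -1)
(18*M(-2, u))*(-9) = (18*(-1))*(-9) = -18*(-9) = 162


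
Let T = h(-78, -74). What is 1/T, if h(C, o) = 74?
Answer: 1/74 ≈ 0.013514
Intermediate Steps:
T = 74
1/T = 1/74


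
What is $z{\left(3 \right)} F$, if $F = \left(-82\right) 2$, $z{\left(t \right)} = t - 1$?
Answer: $-328$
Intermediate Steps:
$z{\left(t \right)} = -1 + t$ ($z{\left(t \right)} = t - 1 = -1 + t$)
$F = -164$
$z{\left(3 \right)} F = \left(-1 + 3\right) \left(-164\right) = 2 \left(-164\right) = -328$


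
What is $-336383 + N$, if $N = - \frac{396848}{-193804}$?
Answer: $- \frac{16297993521}{48451} \approx -3.3638 \cdot 10^{5}$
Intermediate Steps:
$N = \frac{99212}{48451}$ ($N = \left(-396848\right) \left(- \frac{1}{193804}\right) = \frac{99212}{48451} \approx 2.0477$)
$-336383 + N = -336383 + \frac{99212}{48451} = - \frac{16297993521}{48451}$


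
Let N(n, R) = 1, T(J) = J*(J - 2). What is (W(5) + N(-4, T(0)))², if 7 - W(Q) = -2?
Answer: 100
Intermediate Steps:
W(Q) = 9 (W(Q) = 7 - 1*(-2) = 7 + 2 = 9)
T(J) = J*(-2 + J)
(W(5) + N(-4, T(0)))² = (9 + 1)² = 10² = 100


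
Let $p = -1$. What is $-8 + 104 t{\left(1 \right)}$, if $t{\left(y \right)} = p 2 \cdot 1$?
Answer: $-216$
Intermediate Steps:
$t{\left(y \right)} = -2$ ($t{\left(y \right)} = \left(-1\right) 2 \cdot 1 = \left(-2\right) 1 = -2$)
$-8 + 104 t{\left(1 \right)} = -8 + 104 \left(-2\right) = -8 - 208 = -216$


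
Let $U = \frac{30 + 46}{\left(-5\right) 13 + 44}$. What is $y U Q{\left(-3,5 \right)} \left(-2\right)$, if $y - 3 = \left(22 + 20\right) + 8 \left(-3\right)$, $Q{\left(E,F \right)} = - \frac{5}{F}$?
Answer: $-152$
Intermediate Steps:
$U = - \frac{76}{21}$ ($U = \frac{76}{-65 + 44} = \frac{76}{-21} = 76 \left(- \frac{1}{21}\right) = - \frac{76}{21} \approx -3.619$)
$y = 21$ ($y = 3 + \left(\left(22 + 20\right) + 8 \left(-3\right)\right) = 3 + \left(42 - 24\right) = 3 + 18 = 21$)
$y U Q{\left(-3,5 \right)} \left(-2\right) = 21 \left(- \frac{76}{21}\right) - \frac{5}{5} \left(-2\right) = - 76 \left(-5\right) \frac{1}{5} \left(-2\right) = - 76 \left(\left(-1\right) \left(-2\right)\right) = \left(-76\right) 2 = -152$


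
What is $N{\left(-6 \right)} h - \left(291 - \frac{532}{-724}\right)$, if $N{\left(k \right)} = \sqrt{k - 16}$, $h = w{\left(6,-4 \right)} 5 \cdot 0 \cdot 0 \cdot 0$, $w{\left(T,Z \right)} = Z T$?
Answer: $- \frac{52804}{181} \approx -291.73$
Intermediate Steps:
$w{\left(T,Z \right)} = T Z$
$h = 0$ ($h = 6 \left(-4\right) 5 \cdot 0 \cdot 0 \cdot 0 = \left(-24\right) 5 \cdot 0 \cdot 0 = \left(-120\right) 0 = 0$)
$N{\left(k \right)} = \sqrt{-16 + k}$
$N{\left(-6 \right)} h - \left(291 - \frac{532}{-724}\right) = \sqrt{-16 - 6} \cdot 0 - \left(291 - \frac{532}{-724}\right) = \sqrt{-22} \cdot 0 + \left(-291 + 532 \left(- \frac{1}{724}\right)\right) = i \sqrt{22} \cdot 0 - \frac{52804}{181} = 0 - \frac{52804}{181} = - \frac{52804}{181}$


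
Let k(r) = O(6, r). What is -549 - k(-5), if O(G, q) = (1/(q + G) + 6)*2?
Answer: -563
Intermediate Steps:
O(G, q) = 12 + 2/(G + q) (O(G, q) = (1/(G + q) + 6)*2 = (6 + 1/(G + q))*2 = 12 + 2/(G + q))
k(r) = 2*(37 + 6*r)/(6 + r) (k(r) = 2*(1 + 6*6 + 6*r)/(6 + r) = 2*(1 + 36 + 6*r)/(6 + r) = 2*(37 + 6*r)/(6 + r))
-549 - k(-5) = -549 - 2*(37 + 6*(-5))/(6 - 5) = -549 - 2*(37 - 30)/1 = -549 - 2*7 = -549 - 1*14 = -549 - 14 = -563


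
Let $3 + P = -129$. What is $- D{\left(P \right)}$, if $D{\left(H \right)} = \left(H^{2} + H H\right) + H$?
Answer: $-34716$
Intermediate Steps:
$P = -132$ ($P = -3 - 129 = -132$)
$D{\left(H \right)} = H + 2 H^{2}$ ($D{\left(H \right)} = \left(H^{2} + H^{2}\right) + H = 2 H^{2} + H = H + 2 H^{2}$)
$- D{\left(P \right)} = - \left(-132\right) \left(1 + 2 \left(-132\right)\right) = - \left(-132\right) \left(1 - 264\right) = - \left(-132\right) \left(-263\right) = \left(-1\right) 34716 = -34716$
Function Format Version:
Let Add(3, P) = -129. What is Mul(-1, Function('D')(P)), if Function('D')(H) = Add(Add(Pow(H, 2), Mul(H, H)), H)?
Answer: -34716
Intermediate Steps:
P = -132 (P = Add(-3, -129) = -132)
Function('D')(H) = Add(H, Mul(2, Pow(H, 2))) (Function('D')(H) = Add(Add(Pow(H, 2), Pow(H, 2)), H) = Add(Mul(2, Pow(H, 2)), H) = Add(H, Mul(2, Pow(H, 2))))
Mul(-1, Function('D')(P)) = Mul(-1, Mul(-132, Add(1, Mul(2, -132)))) = Mul(-1, Mul(-132, Add(1, -264))) = Mul(-1, Mul(-132, -263)) = Mul(-1, 34716) = -34716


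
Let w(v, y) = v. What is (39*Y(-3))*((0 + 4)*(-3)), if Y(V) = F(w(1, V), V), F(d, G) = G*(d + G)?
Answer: -2808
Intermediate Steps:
F(d, G) = G*(G + d)
Y(V) = V*(1 + V) (Y(V) = V*(V + 1) = V*(1 + V))
(39*Y(-3))*((0 + 4)*(-3)) = (39*(-3*(1 - 3)))*((0 + 4)*(-3)) = (39*(-3*(-2)))*(4*(-3)) = (39*6)*(-12) = 234*(-12) = -2808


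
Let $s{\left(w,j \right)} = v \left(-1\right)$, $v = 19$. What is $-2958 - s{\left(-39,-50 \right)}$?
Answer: $-2939$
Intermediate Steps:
$s{\left(w,j \right)} = -19$ ($s{\left(w,j \right)} = 19 \left(-1\right) = -19$)
$-2958 - s{\left(-39,-50 \right)} = -2958 - -19 = -2958 + 19 = -2939$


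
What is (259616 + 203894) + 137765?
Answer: 601275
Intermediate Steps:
(259616 + 203894) + 137765 = 463510 + 137765 = 601275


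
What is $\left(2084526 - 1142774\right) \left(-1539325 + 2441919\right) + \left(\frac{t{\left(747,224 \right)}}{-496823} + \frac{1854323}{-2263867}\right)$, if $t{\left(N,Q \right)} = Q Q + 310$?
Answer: $\frac{41567486001440591904479}{48901791067} \approx 8.5002 \cdot 10^{11}$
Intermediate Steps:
$t{\left(N,Q \right)} = 310 + Q^{2}$ ($t{\left(N,Q \right)} = Q^{2} + 310 = 310 + Q^{2}$)
$\left(2084526 - 1142774\right) \left(-1539325 + 2441919\right) + \left(\frac{t{\left(747,224 \right)}}{-496823} + \frac{1854323}{-2263867}\right) = \left(2084526 - 1142774\right) \left(-1539325 + 2441919\right) + \left(\frac{310 + 224^{2}}{-496823} + \frac{1854323}{-2263867}\right) = 941752 \cdot 902594 + \left(\left(310 + 50176\right) \left(- \frac{1}{496823}\right) + 1854323 \left(- \frac{1}{2263867}\right)\right) = 850019704688 + \left(50486 \left(- \frac{1}{496823}\right) - \frac{1854323}{2263867}\right) = 850019704688 - \frac{45024517617}{48901791067} = \frac{41567486001440591904479}{48901791067}$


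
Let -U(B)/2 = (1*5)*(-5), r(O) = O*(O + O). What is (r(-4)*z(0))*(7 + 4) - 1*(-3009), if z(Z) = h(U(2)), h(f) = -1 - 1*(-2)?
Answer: 3361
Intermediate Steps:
r(O) = 2*O² (r(O) = O*(2*O) = 2*O²)
U(B) = 50 (U(B) = -2*1*5*(-5) = -10*(-5) = -2*(-25) = 50)
h(f) = 1 (h(f) = -1 + 2 = 1)
z(Z) = 1
(r(-4)*z(0))*(7 + 4) - 1*(-3009) = ((2*(-4)²)*1)*(7 + 4) - 1*(-3009) = ((2*16)*1)*11 + 3009 = (32*1)*11 + 3009 = 32*11 + 3009 = 352 + 3009 = 3361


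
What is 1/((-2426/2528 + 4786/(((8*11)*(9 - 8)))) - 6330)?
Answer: -13904/87269475 ≈ -0.00015932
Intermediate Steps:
1/((-2426/2528 + 4786/(((8*11)*(9 - 8)))) - 6330) = 1/((-2426*1/2528 + 4786/((88*1))) - 6330) = 1/((-1213/1264 + 4786/88) - 6330) = 1/((-1213/1264 + 4786*(1/88)) - 6330) = 1/((-1213/1264 + 2393/44) - 6330) = 1/(742845/13904 - 6330) = 1/(-87269475/13904) = -13904/87269475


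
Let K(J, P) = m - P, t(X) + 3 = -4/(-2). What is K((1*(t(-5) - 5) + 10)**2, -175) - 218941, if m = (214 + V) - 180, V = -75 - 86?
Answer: -218893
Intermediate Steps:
t(X) = -1 (t(X) = -3 - 4/(-2) = -3 - 4*(-1/2) = -3 + 2 = -1)
V = -161
m = -127 (m = (214 - 161) - 180 = 53 - 180 = -127)
K(J, P) = -127 - P
K((1*(t(-5) - 5) + 10)**2, -175) - 218941 = (-127 - 1*(-175)) - 218941 = (-127 + 175) - 218941 = 48 - 218941 = -218893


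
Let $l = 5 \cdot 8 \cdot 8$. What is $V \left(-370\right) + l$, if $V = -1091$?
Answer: $403990$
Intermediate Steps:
$l = 320$ ($l = 40 \cdot 8 = 320$)
$V \left(-370\right) + l = \left(-1091\right) \left(-370\right) + 320 = 403670 + 320 = 403990$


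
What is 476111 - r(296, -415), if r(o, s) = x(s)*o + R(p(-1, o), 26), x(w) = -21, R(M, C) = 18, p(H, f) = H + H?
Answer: 482309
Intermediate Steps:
p(H, f) = 2*H
r(o, s) = 18 - 21*o (r(o, s) = -21*o + 18 = 18 - 21*o)
476111 - r(296, -415) = 476111 - (18 - 21*296) = 476111 - (18 - 6216) = 476111 - 1*(-6198) = 476111 + 6198 = 482309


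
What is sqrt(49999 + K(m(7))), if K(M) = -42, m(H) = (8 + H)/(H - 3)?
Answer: sqrt(49957) ≈ 223.51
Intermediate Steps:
m(H) = (8 + H)/(-3 + H)
sqrt(49999 + K(m(7))) = sqrt(49999 - 42) = sqrt(49957)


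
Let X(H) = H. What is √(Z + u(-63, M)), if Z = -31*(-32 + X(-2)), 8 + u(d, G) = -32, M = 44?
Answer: 13*√6 ≈ 31.843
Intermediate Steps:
u(d, G) = -40 (u(d, G) = -8 - 32 = -40)
Z = 1054 (Z = -31*(-32 - 2) = -31*(-34) = 1054)
√(Z + u(-63, M)) = √(1054 - 40) = √1014 = 13*√6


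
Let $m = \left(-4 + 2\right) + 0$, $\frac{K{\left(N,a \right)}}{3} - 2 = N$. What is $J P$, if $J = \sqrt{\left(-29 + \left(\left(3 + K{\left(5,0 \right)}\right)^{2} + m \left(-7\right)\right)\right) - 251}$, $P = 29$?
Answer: $29 \sqrt{310} \approx 510.6$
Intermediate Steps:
$K{\left(N,a \right)} = 6 + 3 N$
$m = -2$ ($m = -2 + 0 = -2$)
$J = \sqrt{310}$ ($J = \sqrt{\left(-29 - \left(-14 - \left(3 + \left(6 + 3 \cdot 5\right)\right)^{2}\right)\right) - 251} = \sqrt{\left(-29 + \left(\left(3 + \left(6 + 15\right)\right)^{2} + 14\right)\right) - 251} = \sqrt{\left(-29 + \left(\left(3 + 21\right)^{2} + 14\right)\right) - 251} = \sqrt{\left(-29 + \left(24^{2} + 14\right)\right) - 251} = \sqrt{\left(-29 + \left(576 + 14\right)\right) - 251} = \sqrt{\left(-29 + 590\right) - 251} = \sqrt{561 - 251} = \sqrt{310} \approx 17.607$)
$J P = \sqrt{310} \cdot 29 = 29 \sqrt{310}$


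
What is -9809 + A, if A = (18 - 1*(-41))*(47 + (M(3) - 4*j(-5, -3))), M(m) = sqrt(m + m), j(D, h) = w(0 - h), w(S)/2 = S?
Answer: -8452 + 59*sqrt(6) ≈ -8307.5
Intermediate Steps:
w(S) = 2*S
j(D, h) = -2*h (j(D, h) = 2*(0 - h) = 2*(-h) = -2*h)
M(m) = sqrt(2)*sqrt(m) (M(m) = sqrt(2*m) = sqrt(2)*sqrt(m))
A = 1357 + 59*sqrt(6) (A = (18 - 1*(-41))*(47 + (sqrt(2)*sqrt(3) - (-8)*(-3))) = (18 + 41)*(47 + (sqrt(6) - 4*6)) = 59*(47 + (sqrt(6) - 24)) = 59*(47 + (-24 + sqrt(6))) = 59*(23 + sqrt(6)) = 1357 + 59*sqrt(6) ≈ 1501.5)
-9809 + A = -9809 + (1357 + 59*sqrt(6)) = -8452 + 59*sqrt(6)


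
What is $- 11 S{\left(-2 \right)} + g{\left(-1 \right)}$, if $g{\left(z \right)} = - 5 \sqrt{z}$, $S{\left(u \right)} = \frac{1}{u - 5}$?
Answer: $\frac{11}{7} - 5 i \approx 1.5714 - 5.0 i$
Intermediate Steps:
$S{\left(u \right)} = \frac{1}{-5 + u}$
$- 11 S{\left(-2 \right)} + g{\left(-1 \right)} = - \frac{11}{-5 - 2} - 5 \sqrt{-1} = - \frac{11}{-7} - 5 i = \left(-11\right) \left(- \frac{1}{7}\right) - 5 i = \frac{11}{7} - 5 i$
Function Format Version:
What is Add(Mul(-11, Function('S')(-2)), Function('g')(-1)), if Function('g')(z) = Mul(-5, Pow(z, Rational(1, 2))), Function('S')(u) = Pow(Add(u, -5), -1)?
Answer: Add(Rational(11, 7), Mul(-5, I)) ≈ Add(1.5714, Mul(-5.0000, I))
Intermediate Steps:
Function('S')(u) = Pow(Add(-5, u), -1)
Add(Mul(-11, Function('S')(-2)), Function('g')(-1)) = Add(Mul(-11, Pow(Add(-5, -2), -1)), Mul(-5, Pow(-1, Rational(1, 2)))) = Add(Mul(-11, Pow(-7, -1)), Mul(-5, I)) = Add(Mul(-11, Rational(-1, 7)), Mul(-5, I)) = Add(Rational(11, 7), Mul(-5, I))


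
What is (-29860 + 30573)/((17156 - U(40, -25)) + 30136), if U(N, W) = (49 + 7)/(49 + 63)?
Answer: 1426/94583 ≈ 0.015077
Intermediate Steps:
U(N, W) = ½ (U(N, W) = 56/112 = 56*(1/112) = ½)
(-29860 + 30573)/((17156 - U(40, -25)) + 30136) = (-29860 + 30573)/((17156 - 1*½) + 30136) = 713/((17156 - ½) + 30136) = 713/(34311/2 + 30136) = 713/(94583/2) = 713*(2/94583) = 1426/94583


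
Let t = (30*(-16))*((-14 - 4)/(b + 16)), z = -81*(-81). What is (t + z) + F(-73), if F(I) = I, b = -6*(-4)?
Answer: 6704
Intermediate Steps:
b = 24
z = 6561
t = 216 (t = (30*(-16))*((-14 - 4)/(24 + 16)) = -(-8640)/40 = -480*(-9/20) = 216)
(t + z) + F(-73) = (216 + 6561) - 73 = 6777 - 73 = 6704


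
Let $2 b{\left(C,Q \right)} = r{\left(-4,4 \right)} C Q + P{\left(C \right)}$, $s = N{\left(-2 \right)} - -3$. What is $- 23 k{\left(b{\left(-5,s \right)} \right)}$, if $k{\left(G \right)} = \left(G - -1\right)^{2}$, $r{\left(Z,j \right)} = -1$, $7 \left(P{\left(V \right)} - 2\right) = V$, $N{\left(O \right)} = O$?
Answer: $- \frac{19343}{49} \approx -394.75$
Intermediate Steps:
$P{\left(V \right)} = 2 + \frac{V}{7}$
$s = 1$ ($s = -2 - -3 = -2 + 3 = 1$)
$b{\left(C,Q \right)} = 1 + \frac{C}{14} - \frac{C Q}{2}$ ($b{\left(C,Q \right)} = \frac{- C Q + \left(2 + \frac{C}{7}\right)}{2} = \frac{2 + \frac{C}{7} - C Q}{2} = 1 + \frac{C}{14} - \frac{C Q}{2}$)
$k{\left(G \right)} = \left(1 + G\right)^{2}$ ($k{\left(G \right)} = \left(G + \left(-3 + 4\right)\right)^{2} = \left(G + 1\right)^{2} = \left(1 + G\right)^{2}$)
$- 23 k{\left(b{\left(-5,s \right)} \right)} = - 23 \left(1 + \left(1 + \frac{1}{14} \left(-5\right) - \left(- \frac{5}{2}\right) 1\right)\right)^{2} = - 23 \left(1 + \left(1 - \frac{5}{14} + \frac{5}{2}\right)\right)^{2} = - 23 \left(1 + \frac{22}{7}\right)^{2} = - 23 \left(\frac{29}{7}\right)^{2} = \left(-23\right) \frac{841}{49} = - \frac{19343}{49}$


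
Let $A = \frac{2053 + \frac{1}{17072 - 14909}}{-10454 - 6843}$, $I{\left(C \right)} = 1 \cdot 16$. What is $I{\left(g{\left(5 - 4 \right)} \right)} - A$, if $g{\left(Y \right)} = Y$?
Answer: $\frac{603055216}{37413411} \approx 16.119$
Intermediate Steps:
$I{\left(C \right)} = 16$
$A = - \frac{4440640}{37413411}$ ($A = \frac{2053 + \frac{1}{2163}}{-17297} = \left(2053 + \frac{1}{2163}\right) \left(- \frac{1}{17297}\right) = \frac{4440640}{2163} \left(- \frac{1}{17297}\right) = - \frac{4440640}{37413411} \approx -0.11869$)
$I{\left(g{\left(5 - 4 \right)} \right)} - A = 16 - - \frac{4440640}{37413411} = 16 + \frac{4440640}{37413411} = \frac{603055216}{37413411}$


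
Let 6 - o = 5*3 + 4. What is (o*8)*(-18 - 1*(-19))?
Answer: -104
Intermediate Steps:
o = -13 (o = 6 - (5*3 + 4) = 6 - (15 + 4) = 6 - 1*19 = 6 - 19 = -13)
(o*8)*(-18 - 1*(-19)) = (-13*8)*(-18 - 1*(-19)) = -104*(-18 + 19) = -104*1 = -104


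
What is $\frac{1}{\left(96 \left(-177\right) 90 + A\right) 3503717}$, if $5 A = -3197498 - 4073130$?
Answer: $- \frac{5}{52265044593076} \approx -9.5666 \cdot 10^{-14}$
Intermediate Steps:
$A = - \frac{7270628}{5}$ ($A = \frac{-3197498 - 4073130}{5} = \frac{1}{5} \left(-7270628\right) = - \frac{7270628}{5} \approx -1.4541 \cdot 10^{6}$)
$\frac{1}{\left(96 \left(-177\right) 90 + A\right) 3503717} = \frac{1}{\left(96 \left(-177\right) 90 - \frac{7270628}{5}\right) 3503717} = \frac{1}{\left(-16992\right) 90 - \frac{7270628}{5}} \cdot \frac{1}{3503717} = \frac{1}{-1529280 - \frac{7270628}{5}} \cdot \frac{1}{3503717} = \frac{1}{- \frac{14917028}{5}} \cdot \frac{1}{3503717} = \left(- \frac{5}{14917028}\right) \frac{1}{3503717} = - \frac{5}{52265044593076}$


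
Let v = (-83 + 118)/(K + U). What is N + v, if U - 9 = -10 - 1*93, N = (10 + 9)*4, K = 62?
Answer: 2397/32 ≈ 74.906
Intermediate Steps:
N = 76 (N = 19*4 = 76)
U = -94 (U = 9 + (-10 - 1*93) = 9 + (-10 - 93) = 9 - 103 = -94)
v = -35/32 (v = (-83 + 118)/(62 - 94) = 35/(-32) = 35*(-1/32) = -35/32 ≈ -1.0938)
N + v = 76 - 35/32 = 2397/32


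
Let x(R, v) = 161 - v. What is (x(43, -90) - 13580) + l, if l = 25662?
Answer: 12333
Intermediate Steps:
(x(43, -90) - 13580) + l = ((161 - 1*(-90)) - 13580) + 25662 = ((161 + 90) - 13580) + 25662 = (251 - 13580) + 25662 = -13329 + 25662 = 12333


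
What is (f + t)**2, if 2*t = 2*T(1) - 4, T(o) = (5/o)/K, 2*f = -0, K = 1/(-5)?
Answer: 729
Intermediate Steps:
K = -1/5 ≈ -0.20000
f = 0 (f = (-0)/2 = (-1*0)/2 = (1/2)*0 = 0)
T(o) = -25/o (T(o) = (5/o)/(-1/5) = (5/o)*(-5) = -25/o)
t = -27 (t = (2*(-25/1) - 4)/2 = (2*(-25*1) - 4)/2 = (2*(-25) - 4)/2 = (-50 - 4)/2 = (1/2)*(-54) = -27)
(f + t)**2 = (0 - 27)**2 = (-27)**2 = 729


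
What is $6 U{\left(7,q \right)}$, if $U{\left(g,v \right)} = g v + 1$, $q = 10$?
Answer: $426$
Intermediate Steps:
$U{\left(g,v \right)} = 1 + g v$
$6 U{\left(7,q \right)} = 6 \left(1 + 7 \cdot 10\right) = 6 \left(1 + 70\right) = 6 \cdot 71 = 426$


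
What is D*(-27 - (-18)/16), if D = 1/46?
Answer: -9/16 ≈ -0.56250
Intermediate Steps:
D = 1/46 ≈ 0.021739
D*(-27 - (-18)/16) = (-27 - (-18)/16)/46 = (-27 - 1*(-9/8))/46 = (-27 + 9/8)/46 = (1/46)*(-207/8) = -9/16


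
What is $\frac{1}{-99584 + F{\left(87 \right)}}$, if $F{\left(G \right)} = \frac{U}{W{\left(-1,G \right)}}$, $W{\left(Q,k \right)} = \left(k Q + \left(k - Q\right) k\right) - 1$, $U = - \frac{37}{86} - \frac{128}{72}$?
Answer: $- \frac{5857632}{583326426797} \approx -1.0042 \cdot 10^{-5}$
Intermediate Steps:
$U = - \frac{1709}{774}$ ($U = \left(-37\right) \frac{1}{86} - \frac{16}{9} = - \frac{37}{86} - \frac{16}{9} = - \frac{1709}{774} \approx -2.208$)
$W{\left(Q,k \right)} = -1 + Q k + k \left(k - Q\right)$ ($W{\left(Q,k \right)} = \left(Q k + k \left(k - Q\right)\right) - 1 = -1 + Q k + k \left(k - Q\right)$)
$F{\left(G \right)} = - \frac{1709}{774 \left(-1 + G^{2}\right)}$
$\frac{1}{-99584 + F{\left(87 \right)}} = \frac{1}{-99584 - \frac{1709}{-774 + 774 \cdot 87^{2}}} = \frac{1}{-99584 - \frac{1709}{-774 + 774 \cdot 7569}} = \frac{1}{-99584 - \frac{1709}{-774 + 5858406}} = \frac{1}{-99584 - \frac{1709}{5857632}} = \frac{1}{- \frac{583326426797}{5857632}} = - \frac{5857632}{583326426797}$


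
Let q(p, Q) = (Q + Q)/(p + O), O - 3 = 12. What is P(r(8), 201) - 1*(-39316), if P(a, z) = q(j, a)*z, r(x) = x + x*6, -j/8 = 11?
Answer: 2847556/73 ≈ 39008.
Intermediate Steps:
j = -88 (j = -8*11 = -88)
O = 15 (O = 3 + 12 = 15)
r(x) = 7*x (r(x) = x + 6*x = 7*x)
q(p, Q) = 2*Q/(15 + p) (q(p, Q) = (Q + Q)/(p + 15) = (2*Q)/(15 + p) = 2*Q/(15 + p))
P(a, z) = -2*a*z/73 (P(a, z) = (2*a/(15 - 88))*z = (2*a/(-73))*z = (2*a*(-1/73))*z = (-2*a/73)*z = -2*a*z/73)
P(r(8), 201) - 1*(-39316) = -2/73*7*8*201 - 1*(-39316) = -2/73*56*201 + 39316 = -22512/73 + 39316 = 2847556/73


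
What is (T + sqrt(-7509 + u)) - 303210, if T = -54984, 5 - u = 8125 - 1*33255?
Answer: -358194 + sqrt(17626) ≈ -3.5806e+5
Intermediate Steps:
u = 25135 (u = 5 - (8125 - 1*33255) = 5 - (8125 - 33255) = 5 - 1*(-25130) = 5 + 25130 = 25135)
(T + sqrt(-7509 + u)) - 303210 = (-54984 + sqrt(-7509 + 25135)) - 303210 = (-54984 + sqrt(17626)) - 303210 = -358194 + sqrt(17626)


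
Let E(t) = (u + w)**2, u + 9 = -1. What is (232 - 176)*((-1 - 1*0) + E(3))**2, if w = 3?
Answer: 129024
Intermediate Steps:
u = -10 (u = -9 - 1 = -10)
E(t) = 49 (E(t) = (-10 + 3)**2 = (-7)**2 = 49)
(232 - 176)*((-1 - 1*0) + E(3))**2 = (232 - 176)*((-1 - 1*0) + 49)**2 = 56*((-1 + 0) + 49)**2 = 56*(-1 + 49)**2 = 56*48**2 = 56*2304 = 129024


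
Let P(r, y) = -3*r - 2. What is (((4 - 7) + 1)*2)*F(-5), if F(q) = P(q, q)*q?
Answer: 260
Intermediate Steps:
P(r, y) = -2 - 3*r
F(q) = q*(-2 - 3*q) (F(q) = (-2 - 3*q)*q = q*(-2 - 3*q))
(((4 - 7) + 1)*2)*F(-5) = (((4 - 7) + 1)*2)*(-1*(-5)*(2 + 3*(-5))) = ((-3 + 1)*2)*(-1*(-5)*(2 - 15)) = (-2*2)*(-1*(-5)*(-13)) = -4*(-65) = 260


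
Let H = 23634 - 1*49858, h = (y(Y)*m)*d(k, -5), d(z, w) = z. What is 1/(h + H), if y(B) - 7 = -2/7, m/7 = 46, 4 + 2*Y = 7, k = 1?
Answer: -1/24062 ≈ -4.1559e-5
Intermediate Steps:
Y = 3/2 (Y = -2 + (½)*7 = -2 + 7/2 = 3/2 ≈ 1.5000)
m = 322 (m = 7*46 = 322)
y(B) = 47/7 (y(B) = 7 - 2/7 = 47/7)
h = 2162 (h = ((47/7)*322)*1 = 2162*1 = 2162)
H = -26224 (H = 23634 - 49858 = -26224)
1/(h + H) = 1/(2162 - 26224) = 1/(-24062) = -1/24062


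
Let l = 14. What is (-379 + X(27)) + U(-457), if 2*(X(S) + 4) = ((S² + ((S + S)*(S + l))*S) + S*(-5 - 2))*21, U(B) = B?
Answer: 632499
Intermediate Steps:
X(S) = -4 - 147*S/2 + 21*S²/2 + 21*S²*(14 + S) (X(S) = -4 + (((S² + ((S + S)*(S + 14))*S) + S*(-5 - 2))*21)/2 = -4 + (((S² + ((2*S)*(14 + S))*S) + S*(-7))*21)/2 = -4 + (((S² + (2*S*(14 + S))*S) - 7*S)*21)/2 = -4 + (((S² + 2*S²*(14 + S)) - 7*S)*21)/2 = -4 + ((S² - 7*S + 2*S²*(14 + S))*21)/2 = -4 + (-147*S + 21*S² + 42*S²*(14 + S))/2 = -4 + (-147*S/2 + 21*S²/2 + 21*S²*(14 + S)) = -4 - 147*S/2 + 21*S²/2 + 21*S²*(14 + S))
(-379 + X(27)) + U(-457) = (-379 + (-4 + 21*27³ - 147/2*27 + (609/2)*27²)) - 457 = (-379 + (-4 + 21*19683 - 3969/2 + (609/2)*729)) - 457 = (-379 + (-4 + 413343 - 3969/2 + 443961/2)) - 457 = (-379 + 633335) - 457 = 632956 - 457 = 632499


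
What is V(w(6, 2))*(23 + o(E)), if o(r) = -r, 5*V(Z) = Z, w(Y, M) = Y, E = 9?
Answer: 84/5 ≈ 16.800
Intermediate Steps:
V(Z) = Z/5
V(w(6, 2))*(23 + o(E)) = ((1/5)*6)*(23 - 1*9) = 6*(23 - 9)/5 = (6/5)*14 = 84/5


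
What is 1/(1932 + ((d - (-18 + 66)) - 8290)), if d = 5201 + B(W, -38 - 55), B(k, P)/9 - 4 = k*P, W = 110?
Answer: -1/93239 ≈ -1.0725e-5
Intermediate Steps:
B(k, P) = 36 + 9*P*k (B(k, P) = 36 + 9*(k*P) = 36 + 9*(P*k) = 36 + 9*P*k)
d = -86833 (d = 5201 + (36 + 9*(-38 - 55)*110) = 5201 + (36 + 9*(-93)*110) = 5201 + (36 - 92070) = 5201 - 92034 = -86833)
1/(1932 + ((d - (-18 + 66)) - 8290)) = 1/(1932 + ((-86833 - (-18 + 66)) - 8290)) = 1/(1932 + ((-86833 - 1*48) - 8290)) = 1/(1932 + ((-86833 - 48) - 8290)) = 1/(1932 + (-86881 - 8290)) = 1/(1932 - 95171) = 1/(-93239) = -1/93239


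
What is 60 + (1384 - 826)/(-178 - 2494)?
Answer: 79881/1336 ≈ 59.791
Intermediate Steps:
60 + (1384 - 826)/(-178 - 2494) = 60 + 558/(-2672) = 60 + 558*(-1/2672) = 60 - 279/1336 = 79881/1336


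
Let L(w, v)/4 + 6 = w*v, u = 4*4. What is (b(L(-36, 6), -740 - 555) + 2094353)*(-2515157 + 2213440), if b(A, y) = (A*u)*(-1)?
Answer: -636188699237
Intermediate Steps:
u = 16
L(w, v) = -24 + 4*v*w (L(w, v) = -24 + 4*(w*v) = -24 + 4*(v*w) = -24 + 4*v*w)
b(A, y) = -16*A (b(A, y) = (A*16)*(-1) = (16*A)*(-1) = -16*A)
(b(L(-36, 6), -740 - 555) + 2094353)*(-2515157 + 2213440) = (-16*(-24 + 4*6*(-36)) + 2094353)*(-2515157 + 2213440) = (-16*(-24 - 864) + 2094353)*(-301717) = (-16*(-888) + 2094353)*(-301717) = (14208 + 2094353)*(-301717) = 2108561*(-301717) = -636188699237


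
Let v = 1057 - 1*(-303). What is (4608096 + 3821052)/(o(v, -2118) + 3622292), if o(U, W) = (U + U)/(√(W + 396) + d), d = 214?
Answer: 2667029737900437/1146117395685463 + 42145740*I*√1722/1146117395685463 ≈ 2.327 + 1.526e-6*I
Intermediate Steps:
v = 1360 (v = 1057 + 303 = 1360)
o(U, W) = 2*U/(214 + √(396 + W)) (o(U, W) = (U + U)/(√(W + 396) + 214) = (2*U)/(√(396 + W) + 214) = (2*U)/(214 + √(396 + W)) = 2*U/(214 + √(396 + W)))
(4608096 + 3821052)/(o(v, -2118) + 3622292) = (4608096 + 3821052)/(2*1360/(214 + √(396 - 2118)) + 3622292) = 8429148/(2*1360/(214 + √(-1722)) + 3622292) = 8429148/(2*1360/(214 + I*√1722) + 3622292) = 8429148/(2720/(214 + I*√1722) + 3622292) = 8429148/(3622292 + 2720/(214 + I*√1722))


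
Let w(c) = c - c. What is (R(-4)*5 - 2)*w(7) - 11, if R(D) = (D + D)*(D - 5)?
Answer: -11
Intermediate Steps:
R(D) = 2*D*(-5 + D) (R(D) = (2*D)*(-5 + D) = 2*D*(-5 + D))
w(c) = 0
(R(-4)*5 - 2)*w(7) - 11 = ((2*(-4)*(-5 - 4))*5 - 2)*0 - 11 = ((2*(-4)*(-9))*5 - 2)*0 - 11 = (72*5 - 2)*0 - 11 = (360 - 2)*0 - 11 = 358*0 - 11 = 0 - 11 = -11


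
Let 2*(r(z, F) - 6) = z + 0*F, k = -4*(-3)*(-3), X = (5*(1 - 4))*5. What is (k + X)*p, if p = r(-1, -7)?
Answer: -1221/2 ≈ -610.50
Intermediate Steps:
X = -75 (X = (5*(-3))*5 = -15*5 = -75)
k = -36 (k = 12*(-3) = -36)
r(z, F) = 6 + z/2 (r(z, F) = 6 + (z + 0*F)/2 = 6 + (z + 0)/2 = 6 + z/2)
p = 11/2 (p = 6 + (½)*(-1) = 6 - ½ = 11/2 ≈ 5.5000)
(k + X)*p = (-36 - 75)*(11/2) = -111*11/2 = -1221/2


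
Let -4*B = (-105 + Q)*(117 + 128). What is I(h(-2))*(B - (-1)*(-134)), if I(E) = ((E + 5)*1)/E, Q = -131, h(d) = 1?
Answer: 85926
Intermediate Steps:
I(E) = (5 + E)/E (I(E) = ((5 + E)*1)/E = (5 + E)/E)
B = 14455 (B = -(-105 - 131)*(117 + 128)/4 = -(-59)*245 = -¼*(-57820) = 14455)
I(h(-2))*(B - (-1)*(-134)) = ((5 + 1)/1)*(14455 - (-1)*(-134)) = (1*6)*(14455 - 1*134) = 6*(14455 - 134) = 6*14321 = 85926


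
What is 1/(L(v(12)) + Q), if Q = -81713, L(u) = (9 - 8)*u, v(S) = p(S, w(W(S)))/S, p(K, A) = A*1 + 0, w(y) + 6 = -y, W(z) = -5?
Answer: -12/980557 ≈ -1.2238e-5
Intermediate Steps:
w(y) = -6 - y
p(K, A) = A (p(K, A) = A + 0 = A)
v(S) = -1/S (v(S) = (-6 - 1*(-5))/S = (-6 + 5)/S = -1/S)
L(u) = u (L(u) = 1*u = u)
1/(L(v(12)) + Q) = 1/(-1/12 - 81713) = 1/(-980557/12) = -12/980557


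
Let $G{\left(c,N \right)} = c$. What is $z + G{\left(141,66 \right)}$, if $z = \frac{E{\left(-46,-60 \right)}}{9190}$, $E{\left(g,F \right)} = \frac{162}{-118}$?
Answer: $\frac{76451529}{542210} \approx 141.0$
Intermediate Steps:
$E{\left(g,F \right)} = - \frac{81}{59}$ ($E{\left(g,F \right)} = 162 \left(- \frac{1}{118}\right) = - \frac{81}{59}$)
$z = - \frac{81}{542210}$ ($z = - \frac{81}{59 \cdot 9190} = \left(- \frac{81}{59}\right) \frac{1}{9190} = - \frac{81}{542210} \approx -0.00014939$)
$z + G{\left(141,66 \right)} = - \frac{81}{542210} + 141 = \frac{76451529}{542210}$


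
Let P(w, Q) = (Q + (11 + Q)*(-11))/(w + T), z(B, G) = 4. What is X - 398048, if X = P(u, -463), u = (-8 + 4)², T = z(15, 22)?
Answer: -7956451/20 ≈ -3.9782e+5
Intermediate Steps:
T = 4
u = 16 (u = (-4)² = 16)
P(w, Q) = (-121 - 10*Q)/(4 + w) (P(w, Q) = (Q + (11 + Q)*(-11))/(w + 4) = (Q + (-121 - 11*Q))/(4 + w) = (-121 - 10*Q)/(4 + w))
X = 4509/20 (X = (-121 - 10*(-463))/(4 + 16) = (-121 + 4630)/20 = (1/20)*4509 = 4509/20 ≈ 225.45)
X - 398048 = 4509/20 - 398048 = -7956451/20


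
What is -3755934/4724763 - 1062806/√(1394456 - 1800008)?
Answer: -1251978/1574921 + 31259*I*√25347/2982 ≈ -0.79495 + 1668.9*I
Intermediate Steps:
-3755934/4724763 - 1062806/√(1394456 - 1800008) = -3755934*1/4724763 - 1062806*(-I*√25347/101388) = -1251978/1574921 - 1062806*(-I*√25347/101388) = -1251978/1574921 - (-31259)*I*√25347/2982 = -1251978/1574921 + 31259*I*√25347/2982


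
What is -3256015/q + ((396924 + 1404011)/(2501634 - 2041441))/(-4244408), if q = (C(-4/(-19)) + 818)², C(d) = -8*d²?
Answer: -41440789442834513529893/8508863714698010485080 ≈ -4.8703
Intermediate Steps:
q = 87125328900/130321 (q = (-8*(-4/(-19))² + 818)² = (-8*(-4*(-1/19))² + 818)² = (-8*(4/19)² + 818)² = (-8*16/361 + 818)² = (-128/361 + 818)² = (295170/361)² = 87125328900/130321 ≈ 6.6854e+5)
-3256015/q + ((396924 + 1404011)/(2501634 - 2041441))/(-4244408) = -3256015/87125328900/130321 + ((396924 + 1404011)/(2501634 - 2041441))/(-4244408) = -3256015*130321/87125328900 + (1800935/460193)*(-1/4244408) = -84865426163/17425065780 + (1800935*(1/460193))*(-1/4244408) = -84865426163/17425065780 + (1800935/460193)*(-1/4244408) = -84865426163/17425065780 - 1800935/1953246850744 = -41440789442834513529893/8508863714698010485080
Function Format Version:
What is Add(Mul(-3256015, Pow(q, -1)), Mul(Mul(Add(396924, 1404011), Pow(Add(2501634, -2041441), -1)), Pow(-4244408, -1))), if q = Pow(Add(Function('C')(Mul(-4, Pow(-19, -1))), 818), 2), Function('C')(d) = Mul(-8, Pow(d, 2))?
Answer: Rational(-41440789442834513529893, 8508863714698010485080) ≈ -4.8703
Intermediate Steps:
q = Rational(87125328900, 130321) (q = Pow(Add(Mul(-8, Pow(Mul(-4, Pow(-19, -1)), 2)), 818), 2) = Pow(Add(Mul(-8, Pow(Mul(-4, Rational(-1, 19)), 2)), 818), 2) = Pow(Add(Mul(-8, Pow(Rational(4, 19), 2)), 818), 2) = Pow(Add(Mul(-8, Rational(16, 361)), 818), 2) = Pow(Add(Rational(-128, 361), 818), 2) = Pow(Rational(295170, 361), 2) = Rational(87125328900, 130321) ≈ 6.6854e+5)
Add(Mul(-3256015, Pow(q, -1)), Mul(Mul(Add(396924, 1404011), Pow(Add(2501634, -2041441), -1)), Pow(-4244408, -1))) = Add(Mul(-3256015, Pow(Rational(87125328900, 130321), -1)), Mul(Mul(Add(396924, 1404011), Pow(Add(2501634, -2041441), -1)), Pow(-4244408, -1))) = Add(Mul(-3256015, Rational(130321, 87125328900)), Mul(Mul(1800935, Pow(460193, -1)), Rational(-1, 4244408))) = Add(Rational(-84865426163, 17425065780), Mul(Mul(1800935, Rational(1, 460193)), Rational(-1, 4244408))) = Add(Rational(-84865426163, 17425065780), Mul(Rational(1800935, 460193), Rational(-1, 4244408))) = Add(Rational(-84865426163, 17425065780), Rational(-1800935, 1953246850744)) = Rational(-41440789442834513529893, 8508863714698010485080)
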